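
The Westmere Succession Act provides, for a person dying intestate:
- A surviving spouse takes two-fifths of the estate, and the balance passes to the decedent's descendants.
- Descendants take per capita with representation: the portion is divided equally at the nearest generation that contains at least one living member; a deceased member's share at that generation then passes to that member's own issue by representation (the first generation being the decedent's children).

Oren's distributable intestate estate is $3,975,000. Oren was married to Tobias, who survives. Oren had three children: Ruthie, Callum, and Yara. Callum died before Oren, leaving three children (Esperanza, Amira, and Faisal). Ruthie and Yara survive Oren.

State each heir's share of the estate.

Tobias takes two-fifths of $3,975,000 = $1,590,000. The remaining $2,385,000 passes to the descendants.
The descendants' portion ($2,385,000) is divided into 3 shares of $795,000: Ruthie and Yara each take $795,000; Callum's $795,000 share passes to Callum's issue.
Callum's share ($795,000) is divided into 3 shares of $265,000: Esperanza, Amira, and Faisal each take $265,000.

Tobias: $1,590,000; Ruthie: $795,000; Esperanza: $265,000; Amira: $265,000; Faisal: $265,000; Yara: $795,000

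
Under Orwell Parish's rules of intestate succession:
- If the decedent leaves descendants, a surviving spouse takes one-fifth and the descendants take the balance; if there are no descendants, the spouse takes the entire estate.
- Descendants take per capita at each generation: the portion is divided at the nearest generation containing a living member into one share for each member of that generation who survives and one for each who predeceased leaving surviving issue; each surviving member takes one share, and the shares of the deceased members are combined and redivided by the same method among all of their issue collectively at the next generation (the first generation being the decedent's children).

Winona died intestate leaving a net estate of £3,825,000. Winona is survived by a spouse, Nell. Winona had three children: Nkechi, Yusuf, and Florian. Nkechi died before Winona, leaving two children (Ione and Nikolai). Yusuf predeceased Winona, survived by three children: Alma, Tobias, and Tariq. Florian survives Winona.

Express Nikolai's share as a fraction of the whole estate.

Nell takes one-fifth of £3,825,000 = £765,000. The remaining £3,060,000 passes to the descendants.
The descendants' portion (£3,060,000) is divided at the children's generation into 3 shares of £1,020,000. Florian takes £1,020,000. The 2 shares of the deceased (Nkechi and Yusuf) are combined into a pool of £2,040,000.
That pool (£2,040,000) is divided at the grandchildren's generation equally among Ione, Nikolai, Alma, Tobias, and Tariq: £408,000 each.

Nikolai receives 8/75 of the estate.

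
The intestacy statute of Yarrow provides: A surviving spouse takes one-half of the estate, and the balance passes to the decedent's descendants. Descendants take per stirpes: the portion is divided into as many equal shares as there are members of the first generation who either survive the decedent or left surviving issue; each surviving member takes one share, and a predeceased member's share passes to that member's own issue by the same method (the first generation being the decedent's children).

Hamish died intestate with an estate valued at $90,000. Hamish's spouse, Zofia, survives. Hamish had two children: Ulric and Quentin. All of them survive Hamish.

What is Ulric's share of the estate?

Ulric receives $22,500.

Zofia takes one-half of $90,000 = $45,000. The remaining $45,000 passes to the descendants.
The descendants' portion ($45,000) is divided into 2 shares of $22,500: Ulric and Quentin each take $22,500.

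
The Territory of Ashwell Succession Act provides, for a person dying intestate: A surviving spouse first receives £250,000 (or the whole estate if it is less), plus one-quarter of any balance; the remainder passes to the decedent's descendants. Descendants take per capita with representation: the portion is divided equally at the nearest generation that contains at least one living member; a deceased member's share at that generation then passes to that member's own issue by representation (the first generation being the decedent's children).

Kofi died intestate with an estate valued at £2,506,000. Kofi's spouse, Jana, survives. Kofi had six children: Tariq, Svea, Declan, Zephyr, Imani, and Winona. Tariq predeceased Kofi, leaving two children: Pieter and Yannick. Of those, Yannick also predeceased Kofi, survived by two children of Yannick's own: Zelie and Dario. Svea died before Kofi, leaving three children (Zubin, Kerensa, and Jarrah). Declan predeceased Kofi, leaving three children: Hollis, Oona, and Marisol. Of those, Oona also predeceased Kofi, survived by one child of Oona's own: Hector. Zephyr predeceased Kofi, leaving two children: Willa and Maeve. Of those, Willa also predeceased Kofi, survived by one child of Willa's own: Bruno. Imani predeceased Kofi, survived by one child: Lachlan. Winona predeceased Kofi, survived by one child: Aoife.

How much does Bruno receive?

Bruno receives £141,000.

Jana first takes £250,000, leaving a balance of £2,256,000. Jana then takes one-quarter of the balance (£564,000), for a total of £814,000. The remaining £1,692,000 passes to the descendants.
No child survives, so the initial division is made at the grandchildren's generation.
The descendants' portion (£1,692,000) is divided into 12 shares of £141,000: Pieter, Zubin, Kerensa, Jarrah, Hollis, Marisol, Maeve, Lachlan, and Aoife each take £141,000; Yannick's £141,000 share passes to Yannick's issue; Oona's £141,000 share passes to Oona's issue; Willa's £141,000 share passes to Willa's issue.
Yannick's share (£141,000) is divided into 2 shares of £70,500: Zelie and Dario each take £70,500.
Oona's share (£141,000) passes entirely to Hector.
Willa's share (£141,000) passes entirely to Bruno.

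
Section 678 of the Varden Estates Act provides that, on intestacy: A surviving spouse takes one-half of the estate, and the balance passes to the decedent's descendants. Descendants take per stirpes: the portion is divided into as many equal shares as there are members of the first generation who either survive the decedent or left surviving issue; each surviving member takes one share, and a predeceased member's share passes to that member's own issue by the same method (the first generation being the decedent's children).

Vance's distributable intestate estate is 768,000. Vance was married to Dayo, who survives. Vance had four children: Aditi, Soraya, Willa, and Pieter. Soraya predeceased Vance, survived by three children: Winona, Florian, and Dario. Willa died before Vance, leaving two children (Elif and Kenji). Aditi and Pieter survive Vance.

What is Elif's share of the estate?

Dayo takes one-half of 768,000 = 384,000. The remaining 384,000 passes to the descendants.
The descendants' portion (384,000) is divided into 4 shares of 96,000: Aditi and Pieter each take 96,000; Soraya's 96,000 share passes to Soraya's issue; Willa's 96,000 share passes to Willa's issue.
Soraya's share (96,000) is divided into 3 shares of 32,000: Winona, Florian, and Dario each take 32,000.
Willa's share (96,000) is divided into 2 shares of 48,000: Elif and Kenji each take 48,000.

Elif receives 48,000.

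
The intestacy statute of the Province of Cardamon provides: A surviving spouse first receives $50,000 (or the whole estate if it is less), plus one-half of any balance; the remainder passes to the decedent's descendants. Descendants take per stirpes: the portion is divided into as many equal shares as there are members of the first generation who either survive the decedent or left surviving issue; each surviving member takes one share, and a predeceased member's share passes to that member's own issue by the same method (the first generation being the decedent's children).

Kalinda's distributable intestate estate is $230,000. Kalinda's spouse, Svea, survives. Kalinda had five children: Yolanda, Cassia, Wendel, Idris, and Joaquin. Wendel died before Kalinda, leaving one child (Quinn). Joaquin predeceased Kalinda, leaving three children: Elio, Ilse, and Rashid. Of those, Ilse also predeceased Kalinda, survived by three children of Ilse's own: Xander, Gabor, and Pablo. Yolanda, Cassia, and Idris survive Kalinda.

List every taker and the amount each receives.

Svea: $140,000; Yolanda: $18,000; Cassia: $18,000; Quinn: $18,000; Idris: $18,000; Elio: $6,000; Xander: $2,000; Gabor: $2,000; Pablo: $2,000; Rashid: $6,000

Svea first takes $50,000, leaving a balance of $180,000. Svea then takes one-half of the balance ($90,000), for a total of $140,000. The remaining $90,000 passes to the descendants.
The descendants' portion ($90,000) is divided into 5 shares of $18,000: Yolanda, Cassia, and Idris each take $18,000; Wendel's $18,000 share passes to Wendel's issue; Joaquin's $18,000 share passes to Joaquin's issue.
Wendel's share ($18,000) passes entirely to Quinn.
Joaquin's share ($18,000) is divided into 3 shares of $6,000: Elio and Rashid each take $6,000; Ilse's $6,000 share passes to Ilse's issue.
Ilse's share ($6,000) is divided into 3 shares of $2,000: Xander, Gabor, and Pablo each take $2,000.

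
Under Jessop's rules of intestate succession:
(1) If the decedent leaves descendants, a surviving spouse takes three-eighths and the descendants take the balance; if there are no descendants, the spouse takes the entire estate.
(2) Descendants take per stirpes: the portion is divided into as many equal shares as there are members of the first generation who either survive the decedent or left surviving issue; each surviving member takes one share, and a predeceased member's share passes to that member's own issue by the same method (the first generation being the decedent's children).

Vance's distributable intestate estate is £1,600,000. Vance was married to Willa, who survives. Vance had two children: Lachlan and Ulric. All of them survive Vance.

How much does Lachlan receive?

Willa takes three-eighths of £1,600,000 = £600,000. The remaining £1,000,000 passes to the descendants.
The descendants' portion (£1,000,000) is divided into 2 shares of £500,000: Lachlan and Ulric each take £500,000.

Lachlan receives £500,000.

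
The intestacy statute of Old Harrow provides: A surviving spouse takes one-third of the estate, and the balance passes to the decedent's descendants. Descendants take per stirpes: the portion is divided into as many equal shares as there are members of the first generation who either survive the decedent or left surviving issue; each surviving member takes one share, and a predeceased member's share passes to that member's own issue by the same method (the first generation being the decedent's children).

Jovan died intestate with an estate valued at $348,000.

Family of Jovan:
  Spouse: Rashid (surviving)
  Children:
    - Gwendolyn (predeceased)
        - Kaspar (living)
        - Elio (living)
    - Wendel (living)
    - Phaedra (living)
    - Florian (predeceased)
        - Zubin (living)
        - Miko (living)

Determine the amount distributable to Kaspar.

Rashid takes one-third of $348,000 = $116,000. The remaining $232,000 passes to the descendants.
The descendants' portion ($232,000) is divided into 4 shares of $58,000: Wendel and Phaedra each take $58,000; Gwendolyn's $58,000 share passes to Gwendolyn's issue; Florian's $58,000 share passes to Florian's issue.
Gwendolyn's share ($58,000) is divided into 2 shares of $29,000: Kaspar and Elio each take $29,000.
Florian's share ($58,000) is divided into 2 shares of $29,000: Zubin and Miko each take $29,000.

Kaspar receives $29,000.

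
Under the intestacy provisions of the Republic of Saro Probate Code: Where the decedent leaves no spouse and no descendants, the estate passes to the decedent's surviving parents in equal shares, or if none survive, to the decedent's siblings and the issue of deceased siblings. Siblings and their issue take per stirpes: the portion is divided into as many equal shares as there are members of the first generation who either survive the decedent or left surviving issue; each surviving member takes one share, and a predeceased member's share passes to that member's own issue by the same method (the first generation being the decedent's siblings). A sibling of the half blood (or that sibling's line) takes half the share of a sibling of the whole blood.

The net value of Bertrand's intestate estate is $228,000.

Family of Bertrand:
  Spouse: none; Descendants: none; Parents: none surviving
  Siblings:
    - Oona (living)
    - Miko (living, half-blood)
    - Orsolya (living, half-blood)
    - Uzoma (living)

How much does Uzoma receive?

Uzoma receives $76,000.

The entire $228,000 passes to the siblings and their issue.
Counting each half-blood sibling's line as half a unit, there are 3 units in $228,000, so one unit is $76,000. Whole-blood lines (Oona and Uzoma) take $76,000 each; half-blood lines (Miko and Orsolya) take $38,000 each.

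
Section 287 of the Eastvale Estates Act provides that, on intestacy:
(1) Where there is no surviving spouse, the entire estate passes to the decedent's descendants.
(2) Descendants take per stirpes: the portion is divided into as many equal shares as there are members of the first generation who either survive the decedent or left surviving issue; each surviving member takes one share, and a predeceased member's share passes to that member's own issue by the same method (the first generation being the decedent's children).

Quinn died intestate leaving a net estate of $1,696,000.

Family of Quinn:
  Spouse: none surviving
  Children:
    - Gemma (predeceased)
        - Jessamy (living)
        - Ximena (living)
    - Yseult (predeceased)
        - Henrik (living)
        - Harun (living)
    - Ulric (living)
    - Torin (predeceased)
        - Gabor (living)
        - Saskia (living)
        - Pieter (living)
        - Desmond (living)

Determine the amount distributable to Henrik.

Henrik receives $212,000.

The entire $1,696,000 passes to the descendants.
That amount ($1,696,000) is divided into 4 shares of $424,000: Ulric takes $424,000; Gemma's $424,000 share passes to Gemma's issue; Yseult's $424,000 share passes to Yseult's issue; Torin's $424,000 share passes to Torin's issue.
Gemma's share ($424,000) is divided into 2 shares of $212,000: Jessamy and Ximena each take $212,000.
Yseult's share ($424,000) is divided into 2 shares of $212,000: Henrik and Harun each take $212,000.
Torin's share ($424,000) is divided into 4 shares of $106,000: Gabor, Saskia, Pieter, and Desmond each take $106,000.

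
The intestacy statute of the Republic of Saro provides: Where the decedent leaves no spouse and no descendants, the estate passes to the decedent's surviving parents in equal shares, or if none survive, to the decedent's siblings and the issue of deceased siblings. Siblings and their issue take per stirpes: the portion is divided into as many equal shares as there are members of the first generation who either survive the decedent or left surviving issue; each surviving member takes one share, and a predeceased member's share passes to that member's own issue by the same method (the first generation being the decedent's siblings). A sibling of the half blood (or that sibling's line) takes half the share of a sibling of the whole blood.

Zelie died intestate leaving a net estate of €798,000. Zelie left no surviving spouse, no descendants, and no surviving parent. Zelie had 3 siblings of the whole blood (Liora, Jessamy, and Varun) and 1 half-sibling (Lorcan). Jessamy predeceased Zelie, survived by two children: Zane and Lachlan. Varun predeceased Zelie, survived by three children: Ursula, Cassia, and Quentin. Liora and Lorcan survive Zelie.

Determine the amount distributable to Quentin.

Quentin receives €76,000.

The entire €798,000 passes to the siblings and their issue.
Counting each half-blood sibling's line as half a unit, there are 7/2 units in €798,000, so one unit is €228,000. Whole-blood lines (Liora, Jessamy, and Varun) take €228,000 each; half-blood lines (Lorcan) take €114,000 each.
Jessamy's share (€228,000) is divided into 2 shares of €114,000: Zane and Lachlan each take €114,000.
Varun's share (€228,000) is divided into 3 shares of €76,000: Ursula, Cassia, and Quentin each take €76,000.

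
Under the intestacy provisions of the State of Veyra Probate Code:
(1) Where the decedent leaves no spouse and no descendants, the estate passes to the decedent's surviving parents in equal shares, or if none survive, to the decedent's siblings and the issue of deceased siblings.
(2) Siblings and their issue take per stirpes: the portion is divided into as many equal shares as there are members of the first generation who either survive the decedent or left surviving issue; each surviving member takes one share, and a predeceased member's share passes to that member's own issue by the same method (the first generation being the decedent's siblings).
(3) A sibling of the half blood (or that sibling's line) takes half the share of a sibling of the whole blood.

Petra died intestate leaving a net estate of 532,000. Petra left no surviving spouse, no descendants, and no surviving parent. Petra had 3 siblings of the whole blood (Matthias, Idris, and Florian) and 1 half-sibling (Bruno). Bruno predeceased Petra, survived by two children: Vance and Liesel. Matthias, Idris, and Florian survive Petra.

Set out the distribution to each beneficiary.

The entire 532,000 passes to the siblings and their issue.
Counting each half-blood sibling's line as half a unit, there are 7/2 units in 532,000, so one unit is 152,000. Whole-blood lines (Matthias, Idris, and Florian) take 152,000 each; half-blood lines (Bruno) take 76,000 each.
Bruno's share (76,000) is divided into 2 shares of 38,000: Vance and Liesel each take 38,000.

Matthias: 152,000; Idris: 152,000; Vance: 38,000; Liesel: 38,000; Florian: 152,000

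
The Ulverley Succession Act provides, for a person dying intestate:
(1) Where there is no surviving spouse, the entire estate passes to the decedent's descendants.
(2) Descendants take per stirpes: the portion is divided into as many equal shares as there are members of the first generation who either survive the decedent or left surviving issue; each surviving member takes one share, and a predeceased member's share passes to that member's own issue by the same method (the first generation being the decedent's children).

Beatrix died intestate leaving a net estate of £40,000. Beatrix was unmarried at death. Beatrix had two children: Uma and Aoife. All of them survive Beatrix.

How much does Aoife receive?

The entire £40,000 passes to the descendants.
That amount (£40,000) is divided into 2 shares of £20,000: Uma and Aoife each take £20,000.

Aoife receives £20,000.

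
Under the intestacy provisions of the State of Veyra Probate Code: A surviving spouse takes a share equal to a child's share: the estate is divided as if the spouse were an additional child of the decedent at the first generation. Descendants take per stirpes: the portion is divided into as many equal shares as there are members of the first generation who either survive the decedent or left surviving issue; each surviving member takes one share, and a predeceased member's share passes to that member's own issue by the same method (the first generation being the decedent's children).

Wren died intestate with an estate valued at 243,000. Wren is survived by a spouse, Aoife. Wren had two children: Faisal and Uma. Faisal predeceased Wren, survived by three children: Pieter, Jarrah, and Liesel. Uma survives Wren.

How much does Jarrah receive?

The spouse counts as an additional share at the children's level, so there are 3 primary shares of 81,000. Aoife takes one such share (81,000).
The children's combined portion (162,000) is divided into 2 shares of 81,000: Uma takes 81,000; Faisal's 81,000 share passes to Faisal's issue.
Faisal's share (81,000) is divided into 3 shares of 27,000: Pieter, Jarrah, and Liesel each take 27,000.

Jarrah receives 27,000.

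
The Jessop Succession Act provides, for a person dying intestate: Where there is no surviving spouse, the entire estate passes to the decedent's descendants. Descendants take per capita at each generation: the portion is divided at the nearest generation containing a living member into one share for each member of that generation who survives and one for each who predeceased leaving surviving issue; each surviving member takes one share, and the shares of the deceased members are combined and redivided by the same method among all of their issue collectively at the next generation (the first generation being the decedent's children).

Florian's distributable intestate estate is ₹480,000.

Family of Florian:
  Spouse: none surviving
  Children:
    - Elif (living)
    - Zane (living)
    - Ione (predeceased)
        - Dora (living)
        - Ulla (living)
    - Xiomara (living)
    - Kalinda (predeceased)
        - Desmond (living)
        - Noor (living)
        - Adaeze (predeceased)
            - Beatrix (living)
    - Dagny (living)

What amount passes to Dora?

Dora receives ₹32,000.

The entire ₹480,000 passes to the descendants.
That amount (₹480,000) is divided at the children's generation into 6 shares of ₹80,000. Elif, Zane, Xiomara, and Dagny each take ₹80,000. The 2 shares of the deceased (Ione and Kalinda) are combined into a pool of ₹160,000.
That pool (₹160,000) is divided at the grandchildren's generation into 5 shares of ₹32,000. Dora, Ulla, Desmond, and Noor each take ₹32,000. The remaining share for the deceased Adaeze (₹32,000) is carried to the next generation.
That pool (₹32,000) passes entirely to Beatrix, the sole taker at the great-grandchildren's generation.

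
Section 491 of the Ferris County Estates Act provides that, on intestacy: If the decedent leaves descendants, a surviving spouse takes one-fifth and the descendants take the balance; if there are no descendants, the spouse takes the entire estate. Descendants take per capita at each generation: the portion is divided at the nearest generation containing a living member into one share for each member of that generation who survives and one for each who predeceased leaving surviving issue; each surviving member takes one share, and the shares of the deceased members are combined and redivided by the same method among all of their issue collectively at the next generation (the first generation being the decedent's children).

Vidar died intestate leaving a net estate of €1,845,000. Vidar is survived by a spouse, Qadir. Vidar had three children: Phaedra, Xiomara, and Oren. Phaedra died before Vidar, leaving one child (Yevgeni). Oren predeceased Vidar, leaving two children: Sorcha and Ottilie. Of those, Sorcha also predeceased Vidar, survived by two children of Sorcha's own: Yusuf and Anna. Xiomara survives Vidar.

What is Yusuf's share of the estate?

Qadir takes one-fifth of €1,845,000 = €369,000. The remaining €1,476,000 passes to the descendants.
The descendants' portion (€1,476,000) is divided at the children's generation into 3 shares of €492,000. Xiomara takes €492,000. The 2 shares of the deceased (Phaedra and Oren) are combined into a pool of €984,000.
That pool (€984,000) is divided at the grandchildren's generation into 3 shares of €328,000. Yevgeni and Ottilie each take €328,000. The remaining share for the deceased Sorcha (€328,000) is carried to the next generation.
That pool (€328,000) is divided at the great-grandchildren's generation equally among Yusuf and Anna: €164,000 each.

Yusuf receives €164,000.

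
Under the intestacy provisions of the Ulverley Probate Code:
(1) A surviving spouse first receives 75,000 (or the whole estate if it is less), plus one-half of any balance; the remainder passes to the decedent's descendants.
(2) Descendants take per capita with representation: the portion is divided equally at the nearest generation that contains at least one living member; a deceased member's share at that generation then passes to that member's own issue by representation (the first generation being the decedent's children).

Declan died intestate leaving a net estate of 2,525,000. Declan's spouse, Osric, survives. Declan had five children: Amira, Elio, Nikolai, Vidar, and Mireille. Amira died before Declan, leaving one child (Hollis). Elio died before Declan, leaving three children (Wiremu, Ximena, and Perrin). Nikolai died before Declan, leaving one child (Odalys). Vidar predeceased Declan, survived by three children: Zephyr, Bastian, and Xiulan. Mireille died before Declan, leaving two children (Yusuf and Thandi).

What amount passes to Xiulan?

Xiulan receives 122,500.

Osric first takes 75,000, leaving a balance of 2,450,000. Osric then takes one-half of the balance (1,225,000), for a total of 1,300,000. The remaining 1,225,000 passes to the descendants.
No child survives, so the initial division is made at the grandchildren's generation.
The descendants' portion (1,225,000) is divided into 10 shares of 122,500: Hollis, Wiremu, Ximena, Perrin, Odalys, Zephyr, Bastian, Xiulan, Yusuf, and Thandi each take 122,500.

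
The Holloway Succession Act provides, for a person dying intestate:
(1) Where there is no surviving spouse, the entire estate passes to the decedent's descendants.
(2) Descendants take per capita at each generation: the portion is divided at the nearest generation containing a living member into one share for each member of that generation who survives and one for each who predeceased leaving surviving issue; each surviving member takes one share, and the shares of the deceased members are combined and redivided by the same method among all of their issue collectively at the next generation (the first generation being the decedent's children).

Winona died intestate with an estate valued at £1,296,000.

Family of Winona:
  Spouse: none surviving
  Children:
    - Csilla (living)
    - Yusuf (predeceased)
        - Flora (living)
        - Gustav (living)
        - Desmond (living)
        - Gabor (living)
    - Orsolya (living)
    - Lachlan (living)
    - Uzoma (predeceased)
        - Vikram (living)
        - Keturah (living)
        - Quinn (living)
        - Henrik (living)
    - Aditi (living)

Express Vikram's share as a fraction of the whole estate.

Vikram receives 1/24 of the estate.

The entire £1,296,000 passes to the descendants.
That amount (£1,296,000) is divided at the children's generation into 6 shares of £216,000. Csilla, Orsolya, Lachlan, and Aditi each take £216,000. The 2 shares of the deceased (Yusuf and Uzoma) are combined into a pool of £432,000.
That pool (£432,000) is divided at the grandchildren's generation equally among Flora, Gustav, Desmond, Gabor, Vikram, Keturah, Quinn, and Henrik: £54,000 each.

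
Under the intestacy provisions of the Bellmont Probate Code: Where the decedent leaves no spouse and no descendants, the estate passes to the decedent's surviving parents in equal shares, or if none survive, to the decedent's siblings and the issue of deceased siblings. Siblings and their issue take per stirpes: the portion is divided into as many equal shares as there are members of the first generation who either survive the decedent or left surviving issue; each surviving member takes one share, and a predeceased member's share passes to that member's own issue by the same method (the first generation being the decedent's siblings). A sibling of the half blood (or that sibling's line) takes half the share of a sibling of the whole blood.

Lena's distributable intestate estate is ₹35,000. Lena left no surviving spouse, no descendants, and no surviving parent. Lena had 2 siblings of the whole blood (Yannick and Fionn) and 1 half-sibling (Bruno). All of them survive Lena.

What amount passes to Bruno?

Bruno receives ₹7,000.

The entire ₹35,000 passes to the siblings and their issue.
Counting each half-blood sibling's line as half a unit, there are 5/2 units in ₹35,000, so one unit is ₹14,000. Whole-blood lines (Yannick and Fionn) take ₹14,000 each; half-blood lines (Bruno) take ₹7,000 each.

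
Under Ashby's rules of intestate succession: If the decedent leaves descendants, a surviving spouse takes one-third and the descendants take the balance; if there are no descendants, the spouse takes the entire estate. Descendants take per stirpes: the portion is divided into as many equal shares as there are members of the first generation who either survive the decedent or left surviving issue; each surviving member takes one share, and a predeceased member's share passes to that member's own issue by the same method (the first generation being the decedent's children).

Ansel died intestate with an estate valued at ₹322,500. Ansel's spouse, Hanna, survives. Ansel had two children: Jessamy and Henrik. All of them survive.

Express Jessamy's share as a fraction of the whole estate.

Jessamy receives 1/3 of the estate.

Hanna takes one-third of ₹322,500 = ₹107,500. The remaining ₹215,000 passes to the descendants.
The descendants' portion (₹215,000) is divided into 2 shares of ₹107,500: Jessamy and Henrik each take ₹107,500.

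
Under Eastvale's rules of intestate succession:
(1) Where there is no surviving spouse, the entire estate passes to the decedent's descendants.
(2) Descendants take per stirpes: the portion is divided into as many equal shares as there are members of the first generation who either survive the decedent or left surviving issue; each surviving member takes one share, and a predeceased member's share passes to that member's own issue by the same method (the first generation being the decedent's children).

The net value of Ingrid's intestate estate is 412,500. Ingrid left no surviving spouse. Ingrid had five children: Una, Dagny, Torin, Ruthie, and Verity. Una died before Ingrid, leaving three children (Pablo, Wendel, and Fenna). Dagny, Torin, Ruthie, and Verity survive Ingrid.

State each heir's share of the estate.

The entire 412,500 passes to the descendants.
That amount (412,500) is divided into 5 shares of 82,500: Dagny, Torin, Ruthie, and Verity each take 82,500; Una's 82,500 share passes to Una's issue.
Una's share (82,500) is divided into 3 shares of 27,500: Pablo, Wendel, and Fenna each take 27,500.

Pablo: 27,500; Wendel: 27,500; Fenna: 27,500; Dagny: 82,500; Torin: 82,500; Ruthie: 82,500; Verity: 82,500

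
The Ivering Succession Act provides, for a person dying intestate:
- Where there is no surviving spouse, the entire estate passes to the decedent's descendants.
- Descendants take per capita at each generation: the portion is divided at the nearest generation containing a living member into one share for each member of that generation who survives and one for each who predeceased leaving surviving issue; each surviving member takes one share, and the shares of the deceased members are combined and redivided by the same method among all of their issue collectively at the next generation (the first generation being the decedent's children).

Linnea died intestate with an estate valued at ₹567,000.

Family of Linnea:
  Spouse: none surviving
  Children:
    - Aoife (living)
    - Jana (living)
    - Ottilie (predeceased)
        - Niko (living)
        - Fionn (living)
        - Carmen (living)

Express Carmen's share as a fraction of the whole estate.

Carmen receives 1/9 of the estate.

The entire ₹567,000 passes to the descendants.
That amount (₹567,000) is divided at the children's generation into 3 shares of ₹189,000. Aoife and Jana each take ₹189,000. The remaining share for the deceased Ottilie (₹189,000) is carried to the next generation.
That pool (₹189,000) is divided at the grandchildren's generation equally among Niko, Fionn, and Carmen: ₹63,000 each.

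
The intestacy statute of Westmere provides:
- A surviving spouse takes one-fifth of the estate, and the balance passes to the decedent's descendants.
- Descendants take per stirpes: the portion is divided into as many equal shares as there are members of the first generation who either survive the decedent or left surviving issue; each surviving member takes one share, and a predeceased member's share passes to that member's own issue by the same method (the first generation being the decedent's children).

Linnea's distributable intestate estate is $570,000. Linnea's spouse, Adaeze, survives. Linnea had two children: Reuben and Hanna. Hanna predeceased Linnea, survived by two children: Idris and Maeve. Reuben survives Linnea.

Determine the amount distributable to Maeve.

Adaeze takes one-fifth of $570,000 = $114,000. The remaining $456,000 passes to the descendants.
The descendants' portion ($456,000) is divided into 2 shares of $228,000: Reuben takes $228,000; Hanna's $228,000 share passes to Hanna's issue.
Hanna's share ($228,000) is divided into 2 shares of $114,000: Idris and Maeve each take $114,000.

Maeve receives $114,000.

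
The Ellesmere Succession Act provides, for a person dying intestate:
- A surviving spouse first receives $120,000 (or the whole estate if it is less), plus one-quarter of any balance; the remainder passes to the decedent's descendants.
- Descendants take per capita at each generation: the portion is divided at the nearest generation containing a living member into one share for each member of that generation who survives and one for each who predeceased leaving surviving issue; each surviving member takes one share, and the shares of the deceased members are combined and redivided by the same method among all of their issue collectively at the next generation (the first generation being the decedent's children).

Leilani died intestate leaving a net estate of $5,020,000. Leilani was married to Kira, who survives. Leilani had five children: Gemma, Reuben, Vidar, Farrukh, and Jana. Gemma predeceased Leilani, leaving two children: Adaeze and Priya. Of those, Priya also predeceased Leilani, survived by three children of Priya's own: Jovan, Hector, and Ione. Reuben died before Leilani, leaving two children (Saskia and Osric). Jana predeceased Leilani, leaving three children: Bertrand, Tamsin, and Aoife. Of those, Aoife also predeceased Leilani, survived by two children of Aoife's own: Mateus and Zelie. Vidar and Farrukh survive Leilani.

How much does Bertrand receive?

Kira first takes $120,000, leaving a balance of $4,900,000. Kira then takes one-quarter of the balance ($1,225,000), for a total of $1,345,000. The remaining $3,675,000 passes to the descendants.
The descendants' portion ($3,675,000) is divided at the children's generation into 5 shares of $735,000. Vidar and Farrukh each take $735,000. The 3 shares of the deceased (Gemma, Reuben, and Jana) are combined into a pool of $2,205,000.
That pool ($2,205,000) is divided at the grandchildren's generation into 7 shares of $315,000. Adaeze, Saskia, Osric, Bertrand, and Tamsin each take $315,000. The 2 shares of the deceased (Priya and Aoife) are combined into a pool of $630,000.
That pool ($630,000) is divided at the great-grandchildren's generation equally among Jovan, Hector, Ione, Mateus, and Zelie: $126,000 each.

Bertrand receives $315,000.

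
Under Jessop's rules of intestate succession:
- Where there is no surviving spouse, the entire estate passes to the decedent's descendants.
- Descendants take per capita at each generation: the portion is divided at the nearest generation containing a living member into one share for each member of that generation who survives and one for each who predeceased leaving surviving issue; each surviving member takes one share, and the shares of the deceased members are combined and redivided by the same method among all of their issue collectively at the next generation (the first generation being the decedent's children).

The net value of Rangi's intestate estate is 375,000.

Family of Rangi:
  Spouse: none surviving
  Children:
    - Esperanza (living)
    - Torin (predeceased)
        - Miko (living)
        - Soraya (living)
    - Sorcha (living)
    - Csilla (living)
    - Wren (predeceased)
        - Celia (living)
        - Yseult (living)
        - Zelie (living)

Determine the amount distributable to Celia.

The entire 375,000 passes to the descendants.
That amount (375,000) is divided at the children's generation into 5 shares of 75,000. Esperanza, Sorcha, and Csilla each take 75,000. The 2 shares of the deceased (Torin and Wren) are combined into a pool of 150,000.
That pool (150,000) is divided at the grandchildren's generation equally among Miko, Soraya, Celia, Yseult, and Zelie: 30,000 each.

Celia receives 30,000.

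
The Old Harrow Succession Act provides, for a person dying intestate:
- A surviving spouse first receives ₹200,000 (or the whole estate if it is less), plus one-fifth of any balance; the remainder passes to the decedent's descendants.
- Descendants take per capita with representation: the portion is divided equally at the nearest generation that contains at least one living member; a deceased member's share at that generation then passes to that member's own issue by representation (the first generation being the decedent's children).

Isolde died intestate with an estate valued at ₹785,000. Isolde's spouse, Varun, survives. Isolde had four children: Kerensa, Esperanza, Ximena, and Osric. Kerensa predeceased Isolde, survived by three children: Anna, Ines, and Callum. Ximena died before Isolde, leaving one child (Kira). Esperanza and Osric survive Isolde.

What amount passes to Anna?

Varun first takes ₹200,000, leaving a balance of ₹585,000. Varun then takes one-fifth of the balance (₹117,000), for a total of ₹317,000. The remaining ₹468,000 passes to the descendants.
The descendants' portion (₹468,000) is divided into 4 shares of ₹117,000: Esperanza and Osric each take ₹117,000; Kerensa's ₹117,000 share passes to Kerensa's issue; Ximena's ₹117,000 share passes to Ximena's issue.
Kerensa's share (₹117,000) is divided into 3 shares of ₹39,000: Anna, Ines, and Callum each take ₹39,000.
Ximena's share (₹117,000) passes entirely to Kira.

Anna receives ₹39,000.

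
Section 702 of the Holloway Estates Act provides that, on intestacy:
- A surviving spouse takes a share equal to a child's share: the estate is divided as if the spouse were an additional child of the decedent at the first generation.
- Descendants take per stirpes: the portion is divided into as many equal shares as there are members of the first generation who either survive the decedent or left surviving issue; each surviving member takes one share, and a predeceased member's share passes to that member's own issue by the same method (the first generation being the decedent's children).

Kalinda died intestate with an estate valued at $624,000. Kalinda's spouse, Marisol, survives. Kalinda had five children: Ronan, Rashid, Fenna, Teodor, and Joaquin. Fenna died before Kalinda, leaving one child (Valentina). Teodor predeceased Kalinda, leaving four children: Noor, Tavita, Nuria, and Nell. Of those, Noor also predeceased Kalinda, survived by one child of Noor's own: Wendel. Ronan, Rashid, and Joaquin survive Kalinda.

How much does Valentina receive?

Valentina receives $104,000.

The spouse counts as an additional share at the children's level, so there are 6 primary shares of $104,000. Marisol takes one such share ($104,000).
The children's combined portion ($520,000) is divided into 5 shares of $104,000: Ronan, Rashid, and Joaquin each take $104,000; Fenna's $104,000 share passes to Fenna's issue; Teodor's $104,000 share passes to Teodor's issue.
Fenna's share ($104,000) passes entirely to Valentina.
Teodor's share ($104,000) is divided into 4 shares of $26,000: Tavita, Nuria, and Nell each take $26,000; Noor's $26,000 share passes to Noor's issue.
Noor's share ($26,000) passes entirely to Wendel.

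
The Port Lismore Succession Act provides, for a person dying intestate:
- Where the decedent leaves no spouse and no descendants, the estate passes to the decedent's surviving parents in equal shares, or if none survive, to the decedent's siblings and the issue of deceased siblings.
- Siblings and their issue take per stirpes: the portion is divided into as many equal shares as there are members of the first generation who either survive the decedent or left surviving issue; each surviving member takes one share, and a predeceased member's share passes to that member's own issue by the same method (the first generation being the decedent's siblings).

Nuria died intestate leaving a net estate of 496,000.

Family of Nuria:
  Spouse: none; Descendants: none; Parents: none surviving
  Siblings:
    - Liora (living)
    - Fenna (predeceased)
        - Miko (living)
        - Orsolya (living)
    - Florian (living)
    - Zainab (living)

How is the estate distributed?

The entire 496,000 passes to the siblings and their issue.
That amount (496,000) is divided into 4 shares of 124,000: Liora, Florian, and Zainab each take 124,000; Fenna's 124,000 share passes to Fenna's issue.
Fenna's share (124,000) is divided into 2 shares of 62,000: Miko and Orsolya each take 62,000.

Liora: 124,000; Miko: 62,000; Orsolya: 62,000; Florian: 124,000; Zainab: 124,000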